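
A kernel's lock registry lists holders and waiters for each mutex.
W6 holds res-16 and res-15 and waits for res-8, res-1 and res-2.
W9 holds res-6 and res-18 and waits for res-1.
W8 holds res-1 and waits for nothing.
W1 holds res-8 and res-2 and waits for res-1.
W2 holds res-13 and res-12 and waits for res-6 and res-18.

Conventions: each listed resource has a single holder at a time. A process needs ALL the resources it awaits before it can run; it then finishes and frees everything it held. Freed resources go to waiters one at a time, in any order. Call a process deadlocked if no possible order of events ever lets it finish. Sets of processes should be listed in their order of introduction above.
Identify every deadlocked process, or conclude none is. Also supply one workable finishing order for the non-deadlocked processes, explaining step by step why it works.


The deadlocked set is empty.
Key observation: there is no circular wait here — follow any chain and it reaches a process that is free to run now.
A valid finishing order for the others: W8, W9, W2, W1, W6.
Check, step by step:
  W8 waits on nothing -> runs at once and releases res-1
  W9: everything it awaited (res-1) is free; runs, freeing res-6 and res-18
  W2: everything it awaited (res-6 and res-18) is free; runs, freeing res-13 and res-12
  W1: everything it awaited (res-1) is free; runs, freeing res-8 and res-2
  W6: everything it awaited (res-8, res-1 and res-2) is free; runs, freeing res-16 and res-15


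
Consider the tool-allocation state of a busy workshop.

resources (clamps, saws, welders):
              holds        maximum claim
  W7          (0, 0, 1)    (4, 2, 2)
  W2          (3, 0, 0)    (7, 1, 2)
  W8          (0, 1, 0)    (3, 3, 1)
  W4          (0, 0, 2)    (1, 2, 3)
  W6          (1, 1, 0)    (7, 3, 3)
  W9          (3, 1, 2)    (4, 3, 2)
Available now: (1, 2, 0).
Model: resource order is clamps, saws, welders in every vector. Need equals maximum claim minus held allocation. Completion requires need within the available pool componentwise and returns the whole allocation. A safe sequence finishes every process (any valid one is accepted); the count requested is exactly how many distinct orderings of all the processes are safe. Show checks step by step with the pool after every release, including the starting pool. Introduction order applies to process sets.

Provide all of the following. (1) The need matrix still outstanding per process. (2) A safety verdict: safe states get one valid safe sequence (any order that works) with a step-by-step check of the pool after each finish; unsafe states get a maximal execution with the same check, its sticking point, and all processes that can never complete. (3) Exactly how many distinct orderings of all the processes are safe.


(1) Remaining need (order clamps, saws, welders):
  W7: (4, 2, 1)
  W2: (4, 1, 2)
  W8: (3, 2, 1)
  W4: (1, 2, 1)
  W6: (6, 2, 3)
  W9: (1, 2, 0)
(2) SAFE. One safe sequence: W9, W4, W8, W7, W2, W6.
Key observation: reading the order forward, W9 is the first process whose need (1, 2, 0) meets the free pool (1, 2, 0) exactly on a resource it requests.
Step-by-step check:
  pool = (1, 2, 0)
  run W9 (needs (1, 2, 0), free (1, 2, 0)); after release of (3, 1, 2) the pool is (4, 3, 2)
  run W4 (needs (1, 2, 1), free (4, 3, 2)); after release of (0, 0, 2) the pool is (4, 3, 4)
  run W8 (needs (3, 2, 1), free (4, 3, 4)); after release of (0, 1, 0) the pool is (4, 4, 4)
  run W7 (needs (4, 2, 1), free (4, 4, 4)); after release of (0, 0, 1) the pool is (4, 4, 5)
  run W2 (needs (4, 1, 2), free (4, 4, 5)); after release of (3, 0, 0) the pool is (7, 4, 5)
  run W6 (needs (6, 2, 3), free (7, 4, 5)); after release of (1, 1, 0) the pool is (8, 5, 5)
(3) Exactly 50 of the possible complete orderings are safe sequences.


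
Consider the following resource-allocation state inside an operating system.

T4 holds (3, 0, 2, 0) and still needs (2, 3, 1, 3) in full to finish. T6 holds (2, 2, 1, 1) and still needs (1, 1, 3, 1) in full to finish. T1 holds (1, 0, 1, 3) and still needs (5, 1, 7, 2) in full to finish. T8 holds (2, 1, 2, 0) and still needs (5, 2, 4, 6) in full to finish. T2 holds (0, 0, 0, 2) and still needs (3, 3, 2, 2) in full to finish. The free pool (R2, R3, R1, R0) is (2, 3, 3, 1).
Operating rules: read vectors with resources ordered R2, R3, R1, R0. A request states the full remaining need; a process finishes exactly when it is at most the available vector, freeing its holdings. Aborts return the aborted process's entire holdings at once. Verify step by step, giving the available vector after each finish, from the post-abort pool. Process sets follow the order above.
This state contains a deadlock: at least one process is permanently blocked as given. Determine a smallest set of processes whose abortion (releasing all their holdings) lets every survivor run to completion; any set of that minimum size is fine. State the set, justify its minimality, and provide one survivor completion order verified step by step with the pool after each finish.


Abort T1.
Key observation: aborting T1 returns (1, 0, 1, 3), and T8 — hopeless before — runs at step 4 with the returned capacity in the pool.
Minimality: the empty abort set fails — the state is deadlocked as it stands.
The survivors complete as T6, T2, T4, T8. Walking it through (starting from the post-abort pool):
  pool = (3, 3, 4, 4)
  T6 needs (1, 1, 3, 1) <= (3, 3, 4, 4) -> finishes; pool += (2, 2, 1, 1) = (5, 5, 5, 5)
  T2 needs (3, 3, 2, 2) <= (5, 5, 5, 5) -> finishes; pool += (0, 0, 0, 2) = (5, 5, 5, 7)
  T4 needs (2, 3, 1, 3) <= (5, 5, 5, 7) -> finishes; pool += (3, 0, 2, 0) = (8, 5, 7, 7)
  T8 needs (5, 2, 4, 6) <= (8, 5, 7, 7) -> finishes; pool += (2, 1, 2, 0) = (10, 6, 9, 7)


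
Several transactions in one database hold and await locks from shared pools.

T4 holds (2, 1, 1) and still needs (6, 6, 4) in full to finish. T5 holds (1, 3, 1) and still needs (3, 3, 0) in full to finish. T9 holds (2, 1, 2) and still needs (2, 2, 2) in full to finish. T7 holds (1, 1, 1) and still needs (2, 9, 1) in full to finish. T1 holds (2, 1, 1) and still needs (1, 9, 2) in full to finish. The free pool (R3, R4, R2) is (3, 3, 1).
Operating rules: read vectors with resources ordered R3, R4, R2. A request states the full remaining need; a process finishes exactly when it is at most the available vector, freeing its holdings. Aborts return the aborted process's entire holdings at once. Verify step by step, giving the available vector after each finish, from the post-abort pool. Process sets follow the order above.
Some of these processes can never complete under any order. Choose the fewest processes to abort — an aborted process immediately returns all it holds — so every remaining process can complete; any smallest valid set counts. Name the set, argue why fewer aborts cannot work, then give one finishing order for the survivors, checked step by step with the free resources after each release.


Abort T1.
Key observation: T7 could never have finished before the abort; with (2, 1, 1) returned by T1, it fits at step 4.
Minimality: the empty abort set fails — the state is deadlocked as it stands.
One survivor order: T9, T5, T4, T7. Walking it through (post-abort pool first):
  pool = (5, 4, 2)
  run T9 (needs (2, 2, 2), free (5, 4, 2)); after release of (2, 1, 2) the pool is (7, 5, 4)
  run T5 (needs (3, 3, 0), free (7, 5, 4)); after release of (1, 3, 1) the pool is (8, 8, 5)
  run T4 (needs (6, 6, 4), free (8, 8, 5)); after release of (2, 1, 1) the pool is (10, 9, 6)
  run T7 (needs (2, 9, 1), free (10, 9, 6)); after release of (1, 1, 1) the pool is (11, 10, 7)


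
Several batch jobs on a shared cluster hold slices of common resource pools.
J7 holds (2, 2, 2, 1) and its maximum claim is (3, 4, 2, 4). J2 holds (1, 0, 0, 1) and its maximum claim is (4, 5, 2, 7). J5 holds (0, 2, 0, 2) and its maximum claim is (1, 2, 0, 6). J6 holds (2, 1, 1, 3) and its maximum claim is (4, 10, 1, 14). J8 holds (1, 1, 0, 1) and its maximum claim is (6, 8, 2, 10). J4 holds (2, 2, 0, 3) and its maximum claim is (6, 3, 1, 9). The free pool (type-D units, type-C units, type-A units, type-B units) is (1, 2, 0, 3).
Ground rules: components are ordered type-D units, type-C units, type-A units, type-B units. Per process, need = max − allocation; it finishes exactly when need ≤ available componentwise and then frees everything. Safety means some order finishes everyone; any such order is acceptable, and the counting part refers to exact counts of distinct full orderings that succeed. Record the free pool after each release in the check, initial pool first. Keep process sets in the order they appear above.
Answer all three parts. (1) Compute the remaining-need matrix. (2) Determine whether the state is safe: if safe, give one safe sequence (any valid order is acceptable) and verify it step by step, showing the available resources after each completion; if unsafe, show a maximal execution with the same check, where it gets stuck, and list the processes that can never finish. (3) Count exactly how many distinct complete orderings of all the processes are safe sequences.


(1) Remaining need (order type-D units, type-C units, type-A units, type-B units):
  J7: (1, 2, 0, 3)
  J2: (3, 5, 2, 6)
  J5: (1, 0, 0, 4)
  J6: (2, 9, 0, 11)
  J8: (5, 7, 2, 9)
  J4: (4, 1, 1, 6)
(2) The state is SAFE; one workable sequence: J7, J5, J2, J4, J8, J6.
Key observation: J7 is the earliest step where a requested resource binds exactly: need (1, 2, 0, 3), pool (1, 2, 0, 3) at its turn.
Walking it through:
  pool = (1, 2, 0, 3)
  J7: need (1, 2, 0, 3) fits (1, 2, 0, 3); releases (2, 2, 2, 1), pool now (3, 4, 2, 4)
  J5: need (1, 0, 0, 4) fits (3, 4, 2, 4); releases (0, 2, 0, 2), pool now (3, 6, 2, 6)
  J2: need (3, 5, 2, 6) fits (3, 6, 2, 6); releases (1, 0, 0, 1), pool now (4, 6, 2, 7)
  J4: need (4, 1, 1, 6) fits (4, 6, 2, 7); releases (2, 2, 0, 3), pool now (6, 8, 2, 10)
  J8: need (5, 7, 2, 9) fits (6, 8, 2, 10); releases (1, 1, 0, 1), pool now (7, 9, 2, 11)
  J6: need (2, 9, 0, 11) fits (7, 9, 2, 11); releases (2, 1, 1, 3), pool now (9, 10, 3, 14)
(3) Exactly 1 of the possible complete orderings is a safe sequence.


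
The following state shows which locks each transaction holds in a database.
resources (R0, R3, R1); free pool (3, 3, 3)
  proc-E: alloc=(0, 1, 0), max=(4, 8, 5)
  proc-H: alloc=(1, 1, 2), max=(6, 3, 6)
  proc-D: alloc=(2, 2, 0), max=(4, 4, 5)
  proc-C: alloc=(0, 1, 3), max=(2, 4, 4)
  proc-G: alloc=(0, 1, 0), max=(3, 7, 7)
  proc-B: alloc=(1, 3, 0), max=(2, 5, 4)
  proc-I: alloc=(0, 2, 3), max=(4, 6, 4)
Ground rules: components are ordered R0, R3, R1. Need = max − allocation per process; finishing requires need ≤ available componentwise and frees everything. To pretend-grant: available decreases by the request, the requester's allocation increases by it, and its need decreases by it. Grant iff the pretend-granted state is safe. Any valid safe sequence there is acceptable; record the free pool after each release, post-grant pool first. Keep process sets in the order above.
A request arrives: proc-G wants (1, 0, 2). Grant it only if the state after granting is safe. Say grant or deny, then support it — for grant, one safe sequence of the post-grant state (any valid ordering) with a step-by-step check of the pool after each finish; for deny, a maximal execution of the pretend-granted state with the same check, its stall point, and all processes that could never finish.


DENY — the pretend-granted state is unsafe.
Key observation: after proc-C, proc-B the pool peaks at (3, 7, 4), and each blocked process is short somewhere: proc-E on R0, R1; proc-H on R0; proc-D on R1; proc-G on R1; proc-I on R0.
On the post-grant state, proc-C, proc-B is a maximal run — nothing extends it. Step-by-step check:
  pool = (2, 3, 1)
  proc-C: need (2, 3, 1) fits (2, 3, 1); releases (0, 1, 3), pool now (2, 4, 4)
  proc-B: need (1, 2, 4) fits (2, 4, 4); releases (1, 3, 0), pool now (3, 7, 4)
  proc-E cannot run: need (4, 7, 5) vs free (3, 7, 4) (insufficient R0 and R1)
  proc-H cannot run: need (5, 2, 4) vs free (3, 7, 4) (insufficient R0)
  proc-D cannot run: need (2, 2, 5) vs free (3, 7, 4) (insufficient R1)
  proc-G cannot run: need (2, 6, 5) vs free (3, 7, 4) (insufficient R1)
  proc-I cannot run: need (4, 4, 1) vs free (3, 7, 4) (insufficient R0)
Processes that could never finish after the grant: proc-E, proc-H, proc-D, proc-G and proc-I.


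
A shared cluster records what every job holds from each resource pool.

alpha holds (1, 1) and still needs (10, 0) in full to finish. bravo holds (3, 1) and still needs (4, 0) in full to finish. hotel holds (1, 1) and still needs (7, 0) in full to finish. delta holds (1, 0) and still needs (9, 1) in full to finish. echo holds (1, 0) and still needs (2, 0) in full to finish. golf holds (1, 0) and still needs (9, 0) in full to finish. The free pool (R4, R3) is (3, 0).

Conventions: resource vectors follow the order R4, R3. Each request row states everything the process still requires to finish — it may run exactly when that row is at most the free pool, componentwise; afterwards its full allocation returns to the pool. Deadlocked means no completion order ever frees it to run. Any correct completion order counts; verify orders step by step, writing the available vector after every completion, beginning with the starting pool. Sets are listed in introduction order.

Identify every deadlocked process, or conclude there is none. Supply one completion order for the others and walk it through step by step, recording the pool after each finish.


Deadlocked: alpha, delta and golf.
Key observation: no order helps: past echo, bravo, hotel, the free pool tops out at (8, 2), below what each blocked process needs in R4.
A valid finishing order for the others: echo, bravo, hotel. Verifying each step:
  pool = (3, 0)
  echo needs (2, 0) <= (3, 0) -> finishes; pool += (1, 0) = (4, 0)
  bravo needs (4, 0) <= (4, 0) -> finishes; pool += (3, 1) = (7, 1)
  hotel needs (7, 0) <= (7, 1) -> finishes; pool += (1, 1) = (8, 2)
The stuck group stays short no matter what:
  alpha cannot run: need (10, 0) vs free (8, 2) (insufficient R4)
  delta cannot run: need (9, 1) vs free (8, 2) (insufficient R4)
  golf cannot run: need (9, 0) vs free (8, 2) (insufficient R4)


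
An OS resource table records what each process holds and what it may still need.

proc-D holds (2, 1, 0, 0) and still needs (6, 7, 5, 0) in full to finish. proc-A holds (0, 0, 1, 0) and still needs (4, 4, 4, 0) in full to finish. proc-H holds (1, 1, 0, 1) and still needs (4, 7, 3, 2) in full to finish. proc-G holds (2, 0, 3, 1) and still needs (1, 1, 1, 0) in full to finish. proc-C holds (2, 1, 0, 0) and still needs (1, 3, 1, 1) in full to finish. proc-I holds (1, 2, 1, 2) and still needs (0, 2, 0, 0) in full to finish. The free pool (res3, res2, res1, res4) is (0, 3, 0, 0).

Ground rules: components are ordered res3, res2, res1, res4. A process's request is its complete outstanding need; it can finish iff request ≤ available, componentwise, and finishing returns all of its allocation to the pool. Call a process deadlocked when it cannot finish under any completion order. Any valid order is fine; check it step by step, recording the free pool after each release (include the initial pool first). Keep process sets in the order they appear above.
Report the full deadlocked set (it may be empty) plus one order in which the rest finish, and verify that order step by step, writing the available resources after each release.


Deadlocked set: proc-D and proc-H.
Key observation: the pool after proc-I, proc-C, proc-G, proc-A is (5, 6, 5, 3); every surviving request exceeds it in res2, so progress ends there.
The rest can finish in the order proc-I, proc-C, proc-G, proc-A. Step-by-step check:
  pool = (0, 3, 0, 0)
  run proc-I (needs (0, 2, 0, 0), free (0, 3, 0, 0)); after release of (1, 2, 1, 2) the pool is (1, 5, 1, 2)
  run proc-C (needs (1, 3, 1, 1), free (1, 5, 1, 2)); after release of (2, 1, 0, 0) the pool is (3, 6, 1, 2)
  run proc-G (needs (1, 1, 1, 0), free (3, 6, 1, 2)); after release of (2, 0, 3, 1) the pool is (5, 6, 4, 3)
  run proc-A (needs (4, 4, 4, 0), free (5, 6, 4, 3)); after release of (0, 0, 1, 0) the pool is (5, 6, 5, 3)
None of the blocked processes ever fits:
  proc-D still needs (6, 7, 5, 0) but only (5, 6, 5, 3) is free — short on res3 and res2
  proc-H still needs (4, 7, 3, 2) but only (5, 6, 5, 3) is free — short on res2


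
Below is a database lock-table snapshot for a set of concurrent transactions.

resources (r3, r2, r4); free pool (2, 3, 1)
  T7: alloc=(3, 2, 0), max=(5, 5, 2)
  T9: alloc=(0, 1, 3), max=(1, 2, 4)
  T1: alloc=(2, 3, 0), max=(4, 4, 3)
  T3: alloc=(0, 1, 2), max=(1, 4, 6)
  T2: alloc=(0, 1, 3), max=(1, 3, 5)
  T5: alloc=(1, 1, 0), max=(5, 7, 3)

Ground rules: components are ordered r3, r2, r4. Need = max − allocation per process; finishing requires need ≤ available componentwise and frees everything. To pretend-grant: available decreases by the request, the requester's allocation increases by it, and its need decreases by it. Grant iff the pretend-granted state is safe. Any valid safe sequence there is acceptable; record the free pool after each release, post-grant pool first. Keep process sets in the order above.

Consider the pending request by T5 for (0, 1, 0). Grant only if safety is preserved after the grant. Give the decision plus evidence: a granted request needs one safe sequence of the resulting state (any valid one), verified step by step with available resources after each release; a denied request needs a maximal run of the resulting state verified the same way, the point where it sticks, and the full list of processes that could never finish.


GRANT: granting preserves safety; a valid post-grant sequence is T9, T1, T3, T7, T5, T2.
Key observation: granting shrinks the pool to (2, 2, 1), yet T9 still fits and the chain goes through.
Check on the post-grant state, step by step:
  pool = (2, 2, 1)
  run T9 (needs (1, 1, 1), free (2, 2, 1)); after release of (0, 1, 3) the pool is (2, 3, 4)
  run T1 (needs (2, 1, 3), free (2, 3, 4)); after release of (2, 3, 0) the pool is (4, 6, 4)
  run T3 (needs (1, 3, 4), free (4, 6, 4)); after release of (0, 1, 2) the pool is (4, 7, 6)
  run T7 (needs (2, 3, 2), free (4, 7, 6)); after release of (3, 2, 0) the pool is (7, 9, 6)
  run T5 (needs (4, 5, 3), free (7, 9, 6)); after release of (1, 2, 0) the pool is (8, 11, 6)
  run T2 (needs (1, 2, 2), free (8, 11, 6)); after release of (0, 1, 3) the pool is (8, 12, 9)


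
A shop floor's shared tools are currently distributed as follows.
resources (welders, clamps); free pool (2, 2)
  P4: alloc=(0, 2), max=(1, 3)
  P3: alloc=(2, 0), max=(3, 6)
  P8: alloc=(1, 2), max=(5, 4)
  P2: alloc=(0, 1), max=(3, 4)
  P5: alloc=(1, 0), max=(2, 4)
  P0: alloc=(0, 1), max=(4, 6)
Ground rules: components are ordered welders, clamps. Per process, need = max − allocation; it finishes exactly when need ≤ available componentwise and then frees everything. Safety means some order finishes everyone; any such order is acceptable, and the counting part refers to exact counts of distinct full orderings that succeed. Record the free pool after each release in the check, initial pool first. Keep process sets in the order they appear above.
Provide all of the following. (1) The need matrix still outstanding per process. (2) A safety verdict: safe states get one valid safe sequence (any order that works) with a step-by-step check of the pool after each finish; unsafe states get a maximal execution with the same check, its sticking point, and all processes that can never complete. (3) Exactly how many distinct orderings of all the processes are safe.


(1) Need matrix, components ordered welders, clamps:
  P4: (1, 1)
  P3: (1, 6)
  P8: (4, 2)
  P2: (3, 3)
  P5: (1, 4)
  P0: (4, 5)
(2) UNSAFE.
Key observation: after P4, P5, P2 the pool peaks at (3, 5), and each blocked process is short somewhere: P3 on clamps; P8 on welders; P0 on welders.
The run P4, P5, P2 cannot be extended any further. Verifying each step:
  pool = (2, 2)
  P4 needs (1, 1) <= (2, 2) -> finishes; pool += (0, 2) = (2, 4)
  P5 needs (1, 4) <= (2, 4) -> finishes; pool += (1, 0) = (3, 4)
  P2 needs (3, 3) <= (3, 4) -> finishes; pool += (0, 1) = (3, 5)
  P3 cannot run: need (1, 6) vs free (3, 5) (insufficient clamps)
  P8 cannot run: need (4, 2) vs free (3, 5) (insufficient welders)
  P0 cannot run: need (4, 5) vs free (3, 5) (insufficient welders)
Never able to finish: P3, P8 and P0.
(3) The exact count: 0 of the possible complete orderings are safe sequences.


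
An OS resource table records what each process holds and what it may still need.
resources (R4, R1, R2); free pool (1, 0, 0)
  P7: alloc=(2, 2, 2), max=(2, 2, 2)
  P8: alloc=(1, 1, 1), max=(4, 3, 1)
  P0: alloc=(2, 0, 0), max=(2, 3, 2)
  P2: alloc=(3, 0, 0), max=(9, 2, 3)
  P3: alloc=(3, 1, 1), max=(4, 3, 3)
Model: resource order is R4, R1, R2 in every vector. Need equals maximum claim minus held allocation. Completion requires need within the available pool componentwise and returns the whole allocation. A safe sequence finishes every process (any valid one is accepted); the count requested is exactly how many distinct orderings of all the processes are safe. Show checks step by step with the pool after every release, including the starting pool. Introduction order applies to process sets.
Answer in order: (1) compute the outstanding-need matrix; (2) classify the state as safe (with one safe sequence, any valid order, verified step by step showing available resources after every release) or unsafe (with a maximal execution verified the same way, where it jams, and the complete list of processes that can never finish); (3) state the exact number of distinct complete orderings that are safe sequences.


(1) Need matrix, components ordered R4, R1, R2:
  P7: (0, 0, 0)
  P8: (3, 2, 0)
  P0: (0, 3, 2)
  P2: (6, 2, 3)
  P3: (1, 2, 2)
(2) The state is SAFE; one workable sequence: P7, P8, P0, P3, P2.
Key observation: at P8 the run first touches a limit — (3, 2, 0) against (3, 2, 2), exact on a resource it actually requests.
Walking it through:
  pool = (1, 0, 0)
  run P7 (needs (0, 0, 0), free (1, 0, 0)); after release of (2, 2, 2) the pool is (3, 2, 2)
  run P8 (needs (3, 2, 0), free (3, 2, 2)); after release of (1, 1, 1) the pool is (4, 3, 3)
  run P0 (needs (0, 3, 2), free (4, 3, 3)); after release of (2, 0, 0) the pool is (6, 3, 3)
  run P3 (needs (1, 2, 2), free (6, 3, 3)); after release of (3, 1, 1) the pool is (9, 4, 4)
  run P2 (needs (6, 2, 3), free (9, 4, 4)); after release of (3, 0, 0) the pool is (12, 4, 4)
(3) Exactly 10 of the possible complete orderings are safe sequences.


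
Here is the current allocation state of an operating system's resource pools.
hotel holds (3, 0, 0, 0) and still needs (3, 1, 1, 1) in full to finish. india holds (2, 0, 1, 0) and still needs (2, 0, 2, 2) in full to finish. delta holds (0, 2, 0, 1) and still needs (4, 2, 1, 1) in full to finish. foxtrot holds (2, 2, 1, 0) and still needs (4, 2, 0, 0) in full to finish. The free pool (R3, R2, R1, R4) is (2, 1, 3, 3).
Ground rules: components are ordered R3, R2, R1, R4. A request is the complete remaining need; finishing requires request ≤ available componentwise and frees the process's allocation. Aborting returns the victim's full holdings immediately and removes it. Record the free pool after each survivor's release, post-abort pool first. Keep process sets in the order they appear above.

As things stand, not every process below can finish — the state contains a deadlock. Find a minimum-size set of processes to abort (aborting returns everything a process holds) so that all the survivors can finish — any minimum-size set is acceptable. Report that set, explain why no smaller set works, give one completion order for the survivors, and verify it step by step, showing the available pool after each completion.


Abort foxtrot.
Key observation: the returned (2, 2, 1, 0) from foxtrot is what brings delta — unrunnable before, under any order — into play at step 3.
Minimality: the empty abort set fails — the state is deadlocked as it stands.
Survivors finish in the order: hotel, india, delta. Walking it through (pool after the aborts first):
  pool = (4, 3, 4, 3)
  hotel: need (3, 1, 1, 1) fits (4, 3, 4, 3); releases (3, 0, 0, 0), pool now (7, 3, 4, 3)
  india: need (2, 0, 2, 2) fits (7, 3, 4, 3); releases (2, 0, 1, 0), pool now (9, 3, 5, 3)
  delta: need (4, 2, 1, 1) fits (9, 3, 5, 3); releases (0, 2, 0, 1), pool now (9, 5, 5, 4)


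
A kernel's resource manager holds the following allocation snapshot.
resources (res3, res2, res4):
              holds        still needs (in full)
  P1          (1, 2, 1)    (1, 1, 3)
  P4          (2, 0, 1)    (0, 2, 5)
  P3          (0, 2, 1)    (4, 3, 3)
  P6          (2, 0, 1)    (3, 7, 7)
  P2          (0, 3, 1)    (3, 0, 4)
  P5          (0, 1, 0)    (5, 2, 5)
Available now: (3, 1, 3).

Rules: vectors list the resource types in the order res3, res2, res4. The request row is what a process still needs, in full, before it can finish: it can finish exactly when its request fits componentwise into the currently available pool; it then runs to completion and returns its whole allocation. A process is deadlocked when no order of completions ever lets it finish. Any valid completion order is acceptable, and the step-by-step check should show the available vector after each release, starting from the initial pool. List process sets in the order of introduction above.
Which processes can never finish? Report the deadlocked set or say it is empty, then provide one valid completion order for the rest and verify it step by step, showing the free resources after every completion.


No process is deadlocked.
Key observation: the pool covers P1 at once, and every later process fits after earlier releases.
One completion order for the rest: P1, P2, P4, P3, P5, P6. Check, step by step:
  pool = (3, 1, 3)
  P1: need (1, 1, 3) fits (3, 1, 3); releases (1, 2, 1), pool now (4, 3, 4)
  P2: need (3, 0, 4) fits (4, 3, 4); releases (0, 3, 1), pool now (4, 6, 5)
  P4: need (0, 2, 5) fits (4, 6, 5); releases (2, 0, 1), pool now (6, 6, 6)
  P3: need (4, 3, 3) fits (6, 6, 6); releases (0, 2, 1), pool now (6, 8, 7)
  P5: need (5, 2, 5) fits (6, 8, 7); releases (0, 1, 0), pool now (6, 9, 7)
  P6: need (3, 7, 7) fits (6, 9, 7); releases (2, 0, 1), pool now (8, 9, 8)


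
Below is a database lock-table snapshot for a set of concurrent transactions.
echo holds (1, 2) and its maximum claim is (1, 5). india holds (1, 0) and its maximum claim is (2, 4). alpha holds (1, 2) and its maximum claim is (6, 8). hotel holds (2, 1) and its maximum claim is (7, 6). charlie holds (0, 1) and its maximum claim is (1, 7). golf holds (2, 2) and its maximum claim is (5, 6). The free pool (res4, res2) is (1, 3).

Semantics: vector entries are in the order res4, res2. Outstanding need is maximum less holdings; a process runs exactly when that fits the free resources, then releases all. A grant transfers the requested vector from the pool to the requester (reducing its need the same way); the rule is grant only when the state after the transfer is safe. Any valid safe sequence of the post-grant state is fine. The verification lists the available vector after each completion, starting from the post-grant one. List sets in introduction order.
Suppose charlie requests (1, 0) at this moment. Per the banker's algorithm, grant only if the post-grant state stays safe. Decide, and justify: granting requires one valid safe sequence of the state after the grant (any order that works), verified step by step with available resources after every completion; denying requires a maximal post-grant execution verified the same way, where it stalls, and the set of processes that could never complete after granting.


DENY. Granting would leave the state unsafe.
Key observation: after echo, india the pool peaks at (2, 5), and each blocked process is short somewhere: alpha on res4, res2; hotel on res4; charlie on res2; golf on res4.
Pretend the grant happened; the run echo, india goes as far as possible. Step-by-step check:
  pool = (0, 3)
  echo: need (0, 3) fits (0, 3); releases (1, 2), pool now (1, 5)
  india: need (1, 4) fits (1, 5); releases (1, 0), pool now (2, 5)
  alpha cannot run: need (5, 6) vs free (2, 5) (insufficient res4 and res2)
  hotel cannot run: need (5, 5) vs free (2, 5) (insufficient res4)
  charlie cannot run: need (0, 6) vs free (2, 5) (insufficient res2)
  golf cannot run: need (3, 4) vs free (2, 5) (insufficient res4)
Processes that could never finish after the grant: alpha, hotel, charlie and golf.


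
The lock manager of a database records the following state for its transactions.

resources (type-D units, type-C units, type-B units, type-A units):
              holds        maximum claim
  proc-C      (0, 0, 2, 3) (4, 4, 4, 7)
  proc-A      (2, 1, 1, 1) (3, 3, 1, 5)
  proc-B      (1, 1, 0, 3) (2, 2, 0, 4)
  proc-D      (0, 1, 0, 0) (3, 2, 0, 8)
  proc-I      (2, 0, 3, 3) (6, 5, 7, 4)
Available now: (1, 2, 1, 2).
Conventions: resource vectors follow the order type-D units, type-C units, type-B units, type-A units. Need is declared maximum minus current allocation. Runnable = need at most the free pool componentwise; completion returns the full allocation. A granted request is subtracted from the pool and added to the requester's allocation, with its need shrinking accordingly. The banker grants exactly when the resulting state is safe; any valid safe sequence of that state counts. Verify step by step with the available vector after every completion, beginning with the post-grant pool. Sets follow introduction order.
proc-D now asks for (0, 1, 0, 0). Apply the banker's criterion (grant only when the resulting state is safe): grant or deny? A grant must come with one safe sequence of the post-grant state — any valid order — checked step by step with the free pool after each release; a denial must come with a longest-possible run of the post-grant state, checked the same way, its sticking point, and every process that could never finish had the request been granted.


DENY. Granting would leave the state unsafe.
Key observation: after proc-B, proc-A the pool peaks at (4, 3, 2, 6), and each blocked process is short somewhere: proc-C on type-C units; proc-D on type-A units; proc-I on type-C units, type-B units.
Pretend the grant happened; the run proc-B, proc-A goes as far as possible. Walking it through:
  pool = (1, 1, 1, 2)
  run proc-B (needs (1, 1, 0, 1), free (1, 1, 1, 2)); after release of (1, 1, 0, 3) the pool is (2, 2, 1, 5)
  run proc-A (needs (1, 2, 0, 4), free (2, 2, 1, 5)); after release of (2, 1, 1, 1) the pool is (4, 3, 2, 6)
  blocked: proc-C wants (4, 4, 2, 4), pool (4, 3, 2, 6) — not enough type-C units
  blocked: proc-D wants (3, 0, 0, 8), pool (4, 3, 2, 6) — not enough type-A units
  blocked: proc-I wants (4, 5, 4, 1), pool (4, 3, 2, 6) — not enough type-C units and type-B units
Processes that could never finish after the grant: proc-C, proc-D and proc-I.


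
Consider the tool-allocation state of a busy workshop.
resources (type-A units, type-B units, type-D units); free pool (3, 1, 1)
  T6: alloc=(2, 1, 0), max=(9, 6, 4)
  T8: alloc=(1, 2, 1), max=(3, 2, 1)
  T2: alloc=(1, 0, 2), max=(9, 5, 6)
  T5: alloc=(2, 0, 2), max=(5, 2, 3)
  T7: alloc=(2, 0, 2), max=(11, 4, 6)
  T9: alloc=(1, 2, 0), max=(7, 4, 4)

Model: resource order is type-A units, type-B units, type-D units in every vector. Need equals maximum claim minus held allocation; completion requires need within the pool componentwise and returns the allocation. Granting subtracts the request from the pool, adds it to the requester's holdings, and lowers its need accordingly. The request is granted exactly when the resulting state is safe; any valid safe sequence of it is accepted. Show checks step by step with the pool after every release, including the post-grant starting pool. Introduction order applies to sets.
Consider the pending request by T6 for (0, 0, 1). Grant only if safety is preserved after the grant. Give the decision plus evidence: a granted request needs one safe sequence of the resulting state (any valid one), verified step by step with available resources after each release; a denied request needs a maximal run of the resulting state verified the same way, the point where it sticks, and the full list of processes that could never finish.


DENY — the pretend-granted state is unsafe.
Key observation: after T8, T5 the pool peaks at (6, 3, 3), and each blocked process is short somewhere: T6 on type-A units, type-B units; T2 on type-A units, type-B units, type-D units; T7 on type-A units, type-B units, type-D units; T9 on type-D units.
On the post-grant state, T8, T5 is a maximal run — nothing extends it. Check, step by step:
  pool = (3, 1, 0)
  T8: need (2, 0, 0) fits (3, 1, 0); releases (1, 2, 1), pool now (4, 3, 1)
  T5: need (3, 2, 1) fits (4, 3, 1); releases (2, 0, 2), pool now (6, 3, 3)
  T6 cannot run: need (7, 5, 3) vs free (6, 3, 3) (insufficient type-A units and type-B units)
  T2 cannot run: need (8, 5, 4) vs free (6, 3, 3) (insufficient type-A units, type-B units and type-D units)
  T7 cannot run: need (9, 4, 4) vs free (6, 3, 3) (insufficient type-A units, type-B units and type-D units)
  T9 cannot run: need (6, 2, 4) vs free (6, 3, 3) (insufficient type-D units)
Post-grant, the permanently blocked set is T6, T2, T7 and T9.


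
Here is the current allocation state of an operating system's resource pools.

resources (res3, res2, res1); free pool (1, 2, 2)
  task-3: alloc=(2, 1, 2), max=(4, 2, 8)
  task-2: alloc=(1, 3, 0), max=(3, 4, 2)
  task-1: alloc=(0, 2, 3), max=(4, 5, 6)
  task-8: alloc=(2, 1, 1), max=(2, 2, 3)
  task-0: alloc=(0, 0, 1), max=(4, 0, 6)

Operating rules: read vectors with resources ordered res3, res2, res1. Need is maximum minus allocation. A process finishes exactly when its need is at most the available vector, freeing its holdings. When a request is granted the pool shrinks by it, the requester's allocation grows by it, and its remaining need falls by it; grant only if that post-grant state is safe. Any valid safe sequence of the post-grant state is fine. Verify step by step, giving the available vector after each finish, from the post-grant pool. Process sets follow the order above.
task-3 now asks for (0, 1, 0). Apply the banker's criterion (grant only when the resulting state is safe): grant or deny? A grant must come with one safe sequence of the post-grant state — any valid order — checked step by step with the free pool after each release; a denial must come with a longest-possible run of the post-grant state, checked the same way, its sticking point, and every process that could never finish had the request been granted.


GRANT — the state after the grant stays safe, e.g. via task-8, task-2, task-1, task-3, task-0.
Key observation: granting shrinks the pool to (1, 1, 2), yet task-8 still fits and the chain goes through.
Check on the post-grant state, step by step:
  pool = (1, 1, 2)
  task-8 needs (0, 1, 2) <= (1, 1, 2) -> finishes; pool += (2, 1, 1) = (3, 2, 3)
  task-2 needs (2, 1, 2) <= (3, 2, 3) -> finishes; pool += (1, 3, 0) = (4, 5, 3)
  task-1 needs (4, 3, 3) <= (4, 5, 3) -> finishes; pool += (0, 2, 3) = (4, 7, 6)
  task-3 needs (2, 0, 6) <= (4, 7, 6) -> finishes; pool += (2, 2, 2) = (6, 9, 8)
  task-0 needs (4, 0, 5) <= (6, 9, 8) -> finishes; pool += (0, 0, 1) = (6, 9, 9)


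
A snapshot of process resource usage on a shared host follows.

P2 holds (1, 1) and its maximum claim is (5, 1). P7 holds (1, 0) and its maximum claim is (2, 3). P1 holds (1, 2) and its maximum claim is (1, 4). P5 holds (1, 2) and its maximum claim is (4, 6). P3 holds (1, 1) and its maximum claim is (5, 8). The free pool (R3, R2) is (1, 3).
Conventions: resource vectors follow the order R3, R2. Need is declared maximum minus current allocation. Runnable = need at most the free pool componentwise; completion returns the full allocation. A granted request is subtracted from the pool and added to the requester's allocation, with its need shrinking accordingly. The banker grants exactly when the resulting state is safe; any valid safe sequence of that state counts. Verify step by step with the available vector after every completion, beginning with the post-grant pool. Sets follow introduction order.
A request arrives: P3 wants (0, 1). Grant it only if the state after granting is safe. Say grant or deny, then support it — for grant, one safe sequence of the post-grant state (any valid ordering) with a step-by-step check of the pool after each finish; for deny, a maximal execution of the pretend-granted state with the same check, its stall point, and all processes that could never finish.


GRANT: granting preserves safety; a valid post-grant sequence is P1, P7, P5, P2, P3.
Key observation: post-grant, (1, 2) remains, and an order beginning with P1 completes everyone.
Step-by-step check of the post-grant state:
  pool = (1, 2)
  run P1 (needs (0, 2), free (1, 2)); after release of (1, 2) the pool is (2, 4)
  run P7 (needs (1, 3), free (2, 4)); after release of (1, 0) the pool is (3, 4)
  run P5 (needs (3, 4), free (3, 4)); after release of (1, 2) the pool is (4, 6)
  run P2 (needs (4, 0), free (4, 6)); after release of (1, 1) the pool is (5, 7)
  run P3 (needs (4, 6), free (5, 7)); after release of (1, 2) the pool is (6, 9)


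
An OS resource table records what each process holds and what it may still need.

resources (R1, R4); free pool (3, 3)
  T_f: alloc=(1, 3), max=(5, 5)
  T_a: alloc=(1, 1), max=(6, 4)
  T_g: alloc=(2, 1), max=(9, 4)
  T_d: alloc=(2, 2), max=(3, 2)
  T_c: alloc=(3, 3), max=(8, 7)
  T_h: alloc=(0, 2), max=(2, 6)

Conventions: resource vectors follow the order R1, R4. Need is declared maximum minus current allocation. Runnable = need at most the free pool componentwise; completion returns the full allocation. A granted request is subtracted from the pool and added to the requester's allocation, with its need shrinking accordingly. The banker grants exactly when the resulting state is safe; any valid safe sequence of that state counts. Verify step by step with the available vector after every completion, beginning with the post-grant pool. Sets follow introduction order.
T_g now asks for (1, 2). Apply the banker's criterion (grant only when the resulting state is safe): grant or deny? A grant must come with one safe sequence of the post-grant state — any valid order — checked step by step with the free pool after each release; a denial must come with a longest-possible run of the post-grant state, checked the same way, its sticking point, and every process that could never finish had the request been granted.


GRANT: granting preserves safety; a valid post-grant sequence is T_d, T_f, T_c, T_h, T_a, T_g.
Key observation: granting shrinks the pool to (2, 1), yet T_d still fits and the chain goes through.
Step-by-step check of the post-grant state:
  pool = (2, 1)
  run T_d (needs (1, 0), free (2, 1)); after release of (2, 2) the pool is (4, 3)
  run T_f (needs (4, 2), free (4, 3)); after release of (1, 3) the pool is (5, 6)
  run T_c (needs (5, 4), free (5, 6)); after release of (3, 3) the pool is (8, 9)
  run T_h (needs (2, 4), free (8, 9)); after release of (0, 2) the pool is (8, 11)
  run T_a (needs (5, 3), free (8, 11)); after release of (1, 1) the pool is (9, 12)
  run T_g (needs (6, 1), free (9, 12)); after release of (3, 3) the pool is (12, 15)


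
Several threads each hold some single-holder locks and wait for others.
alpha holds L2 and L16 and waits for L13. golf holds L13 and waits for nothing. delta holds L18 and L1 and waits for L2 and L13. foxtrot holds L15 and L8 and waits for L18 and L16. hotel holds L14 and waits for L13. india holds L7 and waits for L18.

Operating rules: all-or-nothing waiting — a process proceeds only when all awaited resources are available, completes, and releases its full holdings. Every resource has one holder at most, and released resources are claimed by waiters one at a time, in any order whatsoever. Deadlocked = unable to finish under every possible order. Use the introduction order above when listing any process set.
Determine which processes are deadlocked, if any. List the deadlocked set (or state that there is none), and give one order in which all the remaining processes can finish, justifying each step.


The deadlocked set is empty.
Key observation: there is no circular wait here — follow any chain and it reaches a process that is free to run now.
A valid finishing order for the others: golf, alpha, delta, india, hotel, foxtrot.
Check, step by step:
  golf waits on nothing -> runs at once and releases L13
  run alpha (all its waits — L13 — are resolved); releases L2 and L16
  run delta (all its waits — L2 and L13 — are resolved); releases L18 and L1
  run india (all its waits — L18 — are resolved); releases L7
  run hotel (all its waits — L13 — are resolved); releases L14
  run foxtrot (all its waits — L18 and L16 — are resolved); releases L15 and L8
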